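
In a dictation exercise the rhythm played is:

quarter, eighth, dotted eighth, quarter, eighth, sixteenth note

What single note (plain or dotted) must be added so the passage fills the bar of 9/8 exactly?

eighth note

The bar of 9/8 = 18 sixteenth notes.
In sixteenth notes: quarter = 4; eighth = 2; dotted eighth = 3; quarter = 4; eighth = 2; sixteenth note = 1.
Altogether 4 + 2 + 3 + 4 + 2 + 1 = 16.
Remaining: 18 − 16 = 2 sixteenth notes, which is a eighth note.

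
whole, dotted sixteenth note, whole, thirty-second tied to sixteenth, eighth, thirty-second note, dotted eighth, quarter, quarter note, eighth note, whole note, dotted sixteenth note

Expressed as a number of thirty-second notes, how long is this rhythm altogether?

136

In thirty-second notes: whole = 32; dotted sixteenth note = 3; whole = 32; thirty-second tied to sixteenth (thirty-second + sixteenth) = 3; eighth = 4; thirty-second note = 1; dotted eighth = 6; quarter = 8; quarter note = 8; eighth note = 4; whole note = 32; dotted sixteenth note = 3.
Altogether 32 + 3 + 32 + 3 + 4 + 1 + 6 + 8 + 8 + 4 + 32 + 3 = 136 thirty-second notes.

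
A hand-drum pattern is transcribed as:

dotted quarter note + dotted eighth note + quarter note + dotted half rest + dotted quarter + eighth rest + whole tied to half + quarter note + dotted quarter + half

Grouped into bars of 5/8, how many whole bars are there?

7

One bar of 5/8 = 10 sixteenth notes.
Working in sixteenth notes: dotted quarter note = 6; dotted eighth note = 3; quarter note = 4; dotted half rest = 12; dotted quarter = 6; eighth rest = 2; whole tied to half (whole + half) = 24; quarter note = 4; dotted quarter = 6; half = 8.
Adding: 6 + 3 + 4 + 12 + 6 + 2 + 24 + 4 + 6 + 8 = 75.
75 ÷ 10 = 7 complete bars with 5 left over.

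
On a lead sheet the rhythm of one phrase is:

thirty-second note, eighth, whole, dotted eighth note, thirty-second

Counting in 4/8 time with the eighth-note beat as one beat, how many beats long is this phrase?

11

One eighth-note beat = 4 thirty-second notes.
Working in thirty-second notes: thirty-second note = 1; eighth = 4; whole = 32; dotted eighth note = 6; thirty-second = 1.
Sum: 1 + 4 + 32 + 6 + 1 = 44.
44 ÷ 4 = 11 beats.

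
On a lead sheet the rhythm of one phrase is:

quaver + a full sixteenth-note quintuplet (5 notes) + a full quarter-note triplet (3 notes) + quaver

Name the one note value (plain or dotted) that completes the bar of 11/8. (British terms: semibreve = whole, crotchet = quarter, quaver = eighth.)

The bar of 11/8 = 11 eighth notes.
Working in eighth notes: quaver = 1; a full sixteenth-note quintuplet (5 notes) (five quintuplet sixteenths span one quarter) = 2; a full quarter-note triplet (3 notes) (three triplet quarters span one half) = 4; quaver = 1.
Altogether 1 + 2 + 4 + 1 = 8.
Remaining: 11 − 8 = 3 eighth notes, which is a dotted quarter note.

dotted quarter note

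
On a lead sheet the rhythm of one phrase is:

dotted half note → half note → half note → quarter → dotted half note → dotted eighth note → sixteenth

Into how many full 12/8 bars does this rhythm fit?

One bar of 12/8 = 24 sixteenth notes.
Working in sixteenth notes: dotted half note = 12; half note = 8; half note = 8; quarter = 4; dotted half note = 12; dotted eighth note = 3; sixteenth = 1.
Altogether 12 + 8 + 8 + 4 + 12 + 3 + 1 = 48.
48 ÷ 24 = 2 complete bars with 0 left over.

2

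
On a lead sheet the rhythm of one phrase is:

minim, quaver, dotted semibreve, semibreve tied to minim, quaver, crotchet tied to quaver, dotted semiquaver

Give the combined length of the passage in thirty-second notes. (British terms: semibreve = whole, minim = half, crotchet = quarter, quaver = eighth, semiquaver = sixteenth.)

135

Convert each value to thirty-second notes: minim = 16; quaver = 4; dotted semibreve = 48; semibreve tied to minim (semibreve + minim) = 48; quaver = 4; crotchet tied to quaver (crotchet + quaver) = 12; dotted semiquaver = 3.
Adding: 16 + 4 + 48 + 48 + 4 + 12 + 3 = 135 thirty-second notes.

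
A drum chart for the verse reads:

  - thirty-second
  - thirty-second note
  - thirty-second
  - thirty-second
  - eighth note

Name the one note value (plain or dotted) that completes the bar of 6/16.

The bar of 6/16 = 12 thirty-second notes.
Express everything in thirty-second notes: thirty-second = 1; thirty-second note = 1; thirty-second = 1; thirty-second = 1; eighth note = 4.
Total: 1 + 1 + 1 + 1 + 4 = 8.
Remaining: 12 − 8 = 4 thirty-second notes, which is a eighth note.

eighth note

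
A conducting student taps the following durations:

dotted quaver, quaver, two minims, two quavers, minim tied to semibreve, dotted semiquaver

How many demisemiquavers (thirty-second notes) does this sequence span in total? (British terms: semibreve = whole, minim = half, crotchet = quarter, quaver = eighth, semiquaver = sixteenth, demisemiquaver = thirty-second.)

Express everything in thirty-second notes: dotted quaver = 6; quaver = 4; minim = 16; minim = 16; quaver = 4; quaver = 4; minim tied to semibreve (minim + semibreve) = 48; dotted semiquaver = 3.
Total: 6 + 4 + 16 + 16 + 4 + 4 + 48 + 3 = 101 thirty-second notes.

101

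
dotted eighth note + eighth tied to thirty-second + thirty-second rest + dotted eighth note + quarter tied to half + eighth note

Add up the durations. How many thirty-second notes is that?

Each duration in thirty-second notes: dotted eighth note = 6; eighth tied to thirty-second (eighth + thirty-second) = 5; thirty-second rest = 1; dotted eighth note = 6; quarter tied to half (quarter + half) = 24; eighth note = 4.
Sum: 6 + 5 + 1 + 6 + 24 + 4 = 46 thirty-second notes.

46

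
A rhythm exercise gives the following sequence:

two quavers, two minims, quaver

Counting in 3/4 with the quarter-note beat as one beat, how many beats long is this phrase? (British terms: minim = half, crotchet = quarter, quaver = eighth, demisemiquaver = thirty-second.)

One quarter-note beat = 2 eighth notes.
Working in eighth notes: quaver = 1; quaver = 1; minim = 4; minim = 4; quaver = 1.
Sum: 1 + 1 + 4 + 4 + 1 = 11.
11 ÷ 2 = 5.5 beats.

5.5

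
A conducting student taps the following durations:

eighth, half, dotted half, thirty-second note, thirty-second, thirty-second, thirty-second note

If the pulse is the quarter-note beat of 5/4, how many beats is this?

6

One quarter-note beat = 8 thirty-second notes.
Each duration in thirty-second notes: eighth = 4; half = 16; dotted half = 24; thirty-second note = 1; thirty-second = 1; thirty-second = 1; thirty-second note = 1.
Adding: 4 + 16 + 24 + 1 + 1 + 1 + 1 = 48.
48 ÷ 8 = 6 beats.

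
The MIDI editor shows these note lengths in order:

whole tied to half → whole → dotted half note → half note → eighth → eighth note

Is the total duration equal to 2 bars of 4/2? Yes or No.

Yes

One bar of 4/2 = 16 eighth notes, so 2 bars = 32.
Express everything in eighth notes: whole tied to half (whole + half) = 12; whole = 8; dotted half note = 6; half note = 4; eighth = 1; eighth note = 1.
Total: 12 + 8 + 6 + 4 + 1 + 1 = 32.
32 equals 32, so the answer is Yes.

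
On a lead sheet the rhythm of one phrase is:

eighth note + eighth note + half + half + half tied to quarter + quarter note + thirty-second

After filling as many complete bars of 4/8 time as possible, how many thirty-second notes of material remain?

One bar of 4/8 = 16 thirty-second notes.
Working in thirty-second notes: eighth note = 4; eighth note = 4; half = 16; half = 16; half tied to quarter (half + quarter) = 24; quarter note = 8; thirty-second = 1.
Total: 4 + 4 + 16 + 16 + 24 + 8 + 1 = 73.
73 ÷ 16 = 4 complete bars with 9 thirty-second notes remaining.

9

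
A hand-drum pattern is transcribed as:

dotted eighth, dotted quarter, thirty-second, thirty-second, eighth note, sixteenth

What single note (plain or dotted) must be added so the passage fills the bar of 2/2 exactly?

dotted eighth note

The bar of 2/2 = 32 thirty-second notes.
Working in thirty-second notes: dotted eighth = 6; dotted quarter = 12; thirty-second = 1; thirty-second = 1; eighth note = 4; sixteenth = 2.
Adding: 6 + 12 + 1 + 1 + 4 + 2 = 26.
Remaining: 32 − 26 = 6 thirty-second notes, which is a dotted eighth note.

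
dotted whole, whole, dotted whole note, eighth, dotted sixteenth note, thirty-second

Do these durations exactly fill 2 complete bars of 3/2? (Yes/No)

One bar of 3/2 = 48 thirty-second notes, so 2 bars = 96.
Each duration in thirty-second notes: dotted whole = 48; whole = 32; dotted whole note = 48; eighth = 4; dotted sixteenth note = 3; thirty-second = 1.
Adding: 48 + 32 + 48 + 4 + 3 + 1 = 136.
136 exceeds 96, so the answer is No.

No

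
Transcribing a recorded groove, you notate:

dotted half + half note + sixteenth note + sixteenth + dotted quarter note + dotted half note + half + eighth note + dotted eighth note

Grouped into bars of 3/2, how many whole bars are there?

2

One bar of 3/2 = 24 sixteenth notes.
Convert each value to sixteenth notes: dotted half = 12; half note = 8; sixteenth note = 1; sixteenth = 1; dotted quarter note = 6; dotted half note = 12; half = 8; eighth note = 2; dotted eighth note = 3.
Altogether 12 + 8 + 1 + 1 + 6 + 12 + 8 + 2 + 3 = 53.
53 ÷ 24 = 2 complete bars with 5 left over.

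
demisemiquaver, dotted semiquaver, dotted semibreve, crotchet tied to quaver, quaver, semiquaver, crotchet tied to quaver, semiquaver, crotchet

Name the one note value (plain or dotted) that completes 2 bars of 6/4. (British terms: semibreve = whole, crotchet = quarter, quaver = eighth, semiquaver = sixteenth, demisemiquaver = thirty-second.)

2 bars of 6/4 = 96 thirty-second notes.
In thirty-second notes: demisemiquaver = 1; dotted semiquaver = 3; dotted semibreve = 48; crotchet tied to quaver (crotchet + quaver) = 12; quaver = 4; semiquaver = 2; crotchet tied to quaver (crotchet + quaver) = 12; semiquaver = 2; crotchet = 8.
Total: 1 + 3 + 48 + 12 + 4 + 2 + 12 + 2 + 8 = 92.
Remaining: 96 − 92 = 4 thirty-second notes, which is a eighth note.

eighth note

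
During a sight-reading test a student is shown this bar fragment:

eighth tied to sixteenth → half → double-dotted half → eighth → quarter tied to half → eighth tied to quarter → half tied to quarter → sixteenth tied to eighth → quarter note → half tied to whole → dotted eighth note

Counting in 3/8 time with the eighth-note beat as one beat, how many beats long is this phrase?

45.5

One eighth-note beat = 2 sixteenth notes.
Express everything in sixteenth notes: eighth tied to sixteenth (eighth + sixteenth) = 3; half = 8; double-dotted half = 14; eighth = 2; quarter tied to half (quarter + half) = 12; eighth tied to quarter (eighth + quarter) = 6; half tied to quarter (half + quarter) = 12; sixteenth tied to eighth (sixteenth + eighth) = 3; quarter note = 4; half tied to whole (half + whole) = 24; dotted eighth note = 3.
Adding: 3 + 8 + 14 + 2 + 12 + 6 + 12 + 3 + 4 + 24 + 3 = 91.
91 ÷ 2 = 45.5 beats.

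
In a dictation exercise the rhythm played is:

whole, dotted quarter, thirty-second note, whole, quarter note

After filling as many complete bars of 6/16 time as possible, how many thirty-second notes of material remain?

One bar of 6/16 = 12 thirty-second notes.
Express everything in thirty-second notes: whole = 32; dotted quarter = 12; thirty-second note = 1; whole = 32; quarter note = 8.
Altogether 32 + 12 + 1 + 32 + 8 = 85.
85 ÷ 12 = 7 complete bars with 1 thirty-second note remaining.

1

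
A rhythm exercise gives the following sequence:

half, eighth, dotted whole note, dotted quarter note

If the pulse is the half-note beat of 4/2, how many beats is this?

One half-note beat = 4 eighth notes.
Working in eighth notes: half = 4; eighth = 1; dotted whole note = 12; dotted quarter note = 3.
Adding: 4 + 1 + 12 + 3 = 20.
20 ÷ 4 = 5 beats.

5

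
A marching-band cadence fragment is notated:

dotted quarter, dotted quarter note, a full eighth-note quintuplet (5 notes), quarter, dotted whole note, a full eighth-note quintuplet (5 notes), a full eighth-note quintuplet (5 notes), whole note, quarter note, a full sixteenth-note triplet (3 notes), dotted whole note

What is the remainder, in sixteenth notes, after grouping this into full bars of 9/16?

2

One bar of 9/16 = 9 sixteenth notes.
Convert each value to sixteenth notes: dotted quarter = 6; dotted quarter note = 6; a full eighth-note quintuplet (5 notes) (five quintuplet eighths span one half) = 8; quarter = 4; dotted whole note = 24; a full eighth-note quintuplet (5 notes) (five quintuplet eighths span one half) = 8; a full eighth-note quintuplet (5 notes) (five quintuplet eighths span one half) = 8; whole note = 16; quarter note = 4; a full sixteenth-note triplet (3 notes) (three triplet sixteenths span one eighth) = 2; dotted whole note = 24.
Sum: 6 + 6 + 8 + 4 + 24 + 8 + 8 + 16 + 4 + 2 + 24 = 110.
110 ÷ 9 = 12 complete bars with 2 sixteenth notes remaining.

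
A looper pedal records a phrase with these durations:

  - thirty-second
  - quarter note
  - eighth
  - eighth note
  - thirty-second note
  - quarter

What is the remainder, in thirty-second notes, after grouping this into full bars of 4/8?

One bar of 4/8 = 16 thirty-second notes.
In thirty-second notes: thirty-second = 1; quarter note = 8; eighth = 4; eighth note = 4; thirty-second note = 1; quarter = 8.
Altogether 1 + 8 + 4 + 4 + 1 + 8 = 26.
26 ÷ 16 = 1 complete bar with 10 thirty-second notes remaining.

10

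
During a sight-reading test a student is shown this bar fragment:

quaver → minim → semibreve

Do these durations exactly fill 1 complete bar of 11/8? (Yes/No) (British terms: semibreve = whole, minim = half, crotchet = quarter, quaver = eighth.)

One bar of 11/8 = 11 eighth notes.
Working in eighth notes: quaver = 1; minim = 4; semibreve = 8.
Sum: 1 + 4 + 8 = 13.
13 exceeds 11, so the answer is No.

No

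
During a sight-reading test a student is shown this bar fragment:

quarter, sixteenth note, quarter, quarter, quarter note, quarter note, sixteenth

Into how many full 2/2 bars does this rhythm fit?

One bar of 2/2 = 16 sixteenth notes.
In sixteenth notes: quarter = 4; sixteenth note = 1; quarter = 4; quarter = 4; quarter note = 4; quarter note = 4; sixteenth = 1.
Sum: 4 + 1 + 4 + 4 + 4 + 4 + 1 = 22.
22 ÷ 16 = 1 complete bar with 6 left over.

1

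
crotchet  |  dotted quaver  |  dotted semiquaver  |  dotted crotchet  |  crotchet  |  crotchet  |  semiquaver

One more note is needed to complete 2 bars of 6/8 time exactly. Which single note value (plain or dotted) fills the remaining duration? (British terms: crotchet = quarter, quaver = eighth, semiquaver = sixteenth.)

2 bars of 6/8 = 48 thirty-second notes.
Express everything in thirty-second notes: crotchet = 8; dotted quaver = 6; dotted semiquaver = 3; dotted crotchet = 12; crotchet = 8; crotchet = 8; semiquaver = 2.
Altogether 8 + 6 + 3 + 12 + 8 + 8 + 2 = 47.
Remaining: 48 − 47 = 1 thirty-second note, which is a thirty-second note.

thirty-second note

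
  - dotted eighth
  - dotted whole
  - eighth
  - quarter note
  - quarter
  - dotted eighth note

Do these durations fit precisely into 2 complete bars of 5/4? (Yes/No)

One bar of 5/4 = 20 sixteenth notes, so 2 bars = 40.
Express everything in sixteenth notes: dotted eighth = 3; dotted whole = 24; eighth = 2; quarter note = 4; quarter = 4; dotted eighth note = 3.
Altogether 3 + 24 + 2 + 4 + 4 + 3 = 40.
40 equals 40, so the answer is Yes.

Yes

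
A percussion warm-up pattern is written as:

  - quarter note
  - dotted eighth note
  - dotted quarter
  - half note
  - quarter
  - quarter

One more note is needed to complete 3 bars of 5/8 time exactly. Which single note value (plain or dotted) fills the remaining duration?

sixteenth note

3 bars of 5/8 = 30 sixteenth notes.
In sixteenth notes: quarter note = 4; dotted eighth note = 3; dotted quarter = 6; half note = 8; quarter = 4; quarter = 4.
Total: 4 + 3 + 6 + 8 + 4 + 4 = 29.
Remaining: 30 − 29 = 1 sixteenth note, which is a sixteenth note.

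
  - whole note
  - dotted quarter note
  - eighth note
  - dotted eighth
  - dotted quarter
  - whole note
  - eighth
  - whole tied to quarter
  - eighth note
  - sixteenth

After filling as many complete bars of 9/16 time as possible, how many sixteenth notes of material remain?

One bar of 9/16 = 9 sixteenth notes.
Each duration in sixteenth notes: whole note = 16; dotted quarter note = 6; eighth note = 2; dotted eighth = 3; dotted quarter = 6; whole note = 16; eighth = 2; whole tied to quarter (whole + quarter) = 20; eighth note = 2; sixteenth = 1.
Altogether 16 + 6 + 2 + 3 + 6 + 16 + 2 + 20 + 2 + 1 = 74.
74 ÷ 9 = 8 complete bars with 2 sixteenth notes remaining.

2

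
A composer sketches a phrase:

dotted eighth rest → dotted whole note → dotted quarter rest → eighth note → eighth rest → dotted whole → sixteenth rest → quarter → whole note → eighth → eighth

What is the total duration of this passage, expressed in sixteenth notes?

86

Each duration in sixteenth notes: dotted eighth rest = 3; dotted whole note = 24; dotted quarter rest = 6; eighth note = 2; eighth rest = 2; dotted whole = 24; sixteenth rest = 1; quarter = 4; whole note = 16; eighth = 2; eighth = 2.
Altogether 3 + 24 + 6 + 2 + 2 + 24 + 1 + 4 + 16 + 2 + 2 = 86 sixteenth notes.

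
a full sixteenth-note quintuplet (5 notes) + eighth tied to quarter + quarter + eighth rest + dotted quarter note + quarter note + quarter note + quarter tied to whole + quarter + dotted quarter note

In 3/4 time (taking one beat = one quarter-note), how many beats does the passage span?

One quarter-note beat = 2 eighth notes.
In eighth notes: a full sixteenth-note quintuplet (5 notes) (five quintuplet sixteenths span one quarter) = 2; eighth tied to quarter (eighth + quarter) = 3; quarter = 2; eighth rest = 1; dotted quarter note = 3; quarter note = 2; quarter note = 2; quarter tied to whole (quarter + whole) = 10; quarter = 2; dotted quarter note = 3.
Adding: 2 + 3 + 2 + 1 + 3 + 2 + 2 + 10 + 2 + 3 = 30.
30 ÷ 2 = 15 beats.

15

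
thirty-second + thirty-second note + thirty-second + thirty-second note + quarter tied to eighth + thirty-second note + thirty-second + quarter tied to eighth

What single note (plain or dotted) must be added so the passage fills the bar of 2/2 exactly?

sixteenth note

The bar of 2/2 = 32 thirty-second notes.
Working in thirty-second notes: thirty-second = 1; thirty-second note = 1; thirty-second = 1; thirty-second note = 1; quarter tied to eighth (quarter + eighth) = 12; thirty-second note = 1; thirty-second = 1; quarter tied to eighth (quarter + eighth) = 12.
Altogether 1 + 1 + 1 + 1 + 12 + 1 + 1 + 12 = 30.
Remaining: 32 − 30 = 2 thirty-second notes, which is a sixteenth note.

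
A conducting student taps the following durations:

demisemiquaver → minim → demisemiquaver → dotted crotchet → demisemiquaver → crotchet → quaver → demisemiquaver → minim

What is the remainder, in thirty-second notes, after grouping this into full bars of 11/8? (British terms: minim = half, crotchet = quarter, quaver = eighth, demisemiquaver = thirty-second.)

16

One bar of 11/8 = 44 thirty-second notes.
Express everything in thirty-second notes: demisemiquaver = 1; minim = 16; demisemiquaver = 1; dotted crotchet = 12; demisemiquaver = 1; crotchet = 8; quaver = 4; demisemiquaver = 1; minim = 16.
Sum: 1 + 16 + 1 + 12 + 1 + 8 + 4 + 1 + 16 = 60.
60 ÷ 44 = 1 complete bar with 16 thirty-second notes remaining.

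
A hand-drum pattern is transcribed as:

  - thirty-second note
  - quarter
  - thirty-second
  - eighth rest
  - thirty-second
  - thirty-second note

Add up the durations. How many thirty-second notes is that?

16

Each duration in thirty-second notes: thirty-second note = 1; quarter = 8; thirty-second = 1; eighth rest = 4; thirty-second = 1; thirty-second note = 1.
Sum: 1 + 8 + 1 + 4 + 1 + 1 = 16 thirty-second notes.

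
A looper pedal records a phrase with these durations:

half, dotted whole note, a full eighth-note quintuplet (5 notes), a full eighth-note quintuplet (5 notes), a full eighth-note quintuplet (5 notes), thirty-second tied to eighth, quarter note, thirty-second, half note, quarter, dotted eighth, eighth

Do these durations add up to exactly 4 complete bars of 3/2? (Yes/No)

No

One bar of 3/2 = 48 thirty-second notes, so 4 bars = 192.
In thirty-second notes: half = 16; dotted whole note = 48; a full eighth-note quintuplet (5 notes) (five quintuplet eighths span one half) = 16; a full eighth-note quintuplet (5 notes) (five quintuplet eighths span one half) = 16; a full eighth-note quintuplet (5 notes) (five quintuplet eighths span one half) = 16; thirty-second tied to eighth (thirty-second + eighth) = 5; quarter note = 8; thirty-second = 1; half note = 16; quarter = 8; dotted eighth = 6; eighth = 4.
Total: 16 + 48 + 16 + 16 + 16 + 5 + 8 + 1 + 16 + 8 + 6 + 4 = 160.
160 falls short of 192, so the answer is No.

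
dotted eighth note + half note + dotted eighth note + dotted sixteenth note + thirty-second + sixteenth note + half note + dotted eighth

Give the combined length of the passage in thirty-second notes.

Each duration in thirty-second notes: dotted eighth note = 6; half note = 16; dotted eighth note = 6; dotted sixteenth note = 3; thirty-second = 1; sixteenth note = 2; half note = 16; dotted eighth = 6.
Altogether 6 + 16 + 6 + 3 + 1 + 2 + 16 + 6 = 56 thirty-second notes.

56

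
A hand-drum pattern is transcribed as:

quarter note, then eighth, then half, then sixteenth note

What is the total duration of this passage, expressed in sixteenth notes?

15

In sixteenth notes: quarter note = 4; eighth = 2; half = 8; sixteenth note = 1.
Altogether 4 + 2 + 8 + 1 = 15 sixteenth notes.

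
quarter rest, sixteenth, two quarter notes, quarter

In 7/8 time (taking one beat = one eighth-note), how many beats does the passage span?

One eighth-note beat = 2 sixteenth notes.
In sixteenth notes: quarter rest = 4; sixteenth = 1; quarter note = 4; quarter note = 4; quarter = 4.
Total: 4 + 1 + 4 + 4 + 4 = 17.
17 ÷ 2 = 8.5 beats.

8.5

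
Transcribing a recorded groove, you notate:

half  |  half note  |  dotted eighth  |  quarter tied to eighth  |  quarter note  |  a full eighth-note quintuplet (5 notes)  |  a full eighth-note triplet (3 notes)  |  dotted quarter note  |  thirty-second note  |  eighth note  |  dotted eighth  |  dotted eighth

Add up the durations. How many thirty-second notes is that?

Convert each value to thirty-second notes: half = 16; half note = 16; dotted eighth = 6; quarter tied to eighth (quarter + eighth) = 12; quarter note = 8; a full eighth-note quintuplet (5 notes) (five quintuplet eighths span one half) = 16; a full eighth-note triplet (3 notes) (three triplet eighths span one quarter) = 8; dotted quarter note = 12; thirty-second note = 1; eighth note = 4; dotted eighth = 6; dotted eighth = 6.
Adding: 16 + 16 + 6 + 12 + 8 + 16 + 8 + 12 + 1 + 4 + 6 + 6 = 111 thirty-second notes.

111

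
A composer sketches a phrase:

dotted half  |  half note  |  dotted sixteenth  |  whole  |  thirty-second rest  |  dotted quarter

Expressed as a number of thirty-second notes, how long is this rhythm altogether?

Convert each value to thirty-second notes: dotted half = 24; half note = 16; dotted sixteenth = 3; whole = 32; thirty-second rest = 1; dotted quarter = 12.
Adding: 24 + 16 + 3 + 32 + 1 + 12 = 88 thirty-second notes.

88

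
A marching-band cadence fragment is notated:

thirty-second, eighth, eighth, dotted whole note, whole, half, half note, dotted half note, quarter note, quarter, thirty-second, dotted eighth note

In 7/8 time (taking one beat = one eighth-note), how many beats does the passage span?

42

One eighth-note beat = 4 thirty-second notes.
Express everything in thirty-second notes: thirty-second = 1; eighth = 4; eighth = 4; dotted whole note = 48; whole = 32; half = 16; half note = 16; dotted half note = 24; quarter note = 8; quarter = 8; thirty-second = 1; dotted eighth note = 6.
Total: 1 + 4 + 4 + 48 + 32 + 16 + 16 + 24 + 8 + 8 + 1 + 6 = 168.
168 ÷ 4 = 42 beats.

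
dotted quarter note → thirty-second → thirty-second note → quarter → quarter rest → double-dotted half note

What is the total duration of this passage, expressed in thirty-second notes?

58

Convert each value to thirty-second notes: dotted quarter note = 12; thirty-second = 1; thirty-second note = 1; quarter = 8; quarter rest = 8; double-dotted half note = 28.
Altogether 12 + 1 + 1 + 8 + 8 + 28 = 58 thirty-second notes.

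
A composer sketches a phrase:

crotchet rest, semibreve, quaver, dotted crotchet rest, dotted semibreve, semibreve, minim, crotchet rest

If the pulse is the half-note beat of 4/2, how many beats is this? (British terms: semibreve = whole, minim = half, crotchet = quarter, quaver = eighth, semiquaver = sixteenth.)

10

One half-note beat = 4 eighth notes.
Express everything in eighth notes: crotchet rest = 2; semibreve = 8; quaver = 1; dotted crotchet rest = 3; dotted semibreve = 12; semibreve = 8; minim = 4; crotchet rest = 2.
Sum: 2 + 8 + 1 + 3 + 12 + 8 + 4 + 2 = 40.
40 ÷ 4 = 10 beats.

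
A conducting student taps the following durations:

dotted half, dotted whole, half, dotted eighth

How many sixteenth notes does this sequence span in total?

47

In sixteenth notes: dotted half = 12; dotted whole = 24; half = 8; dotted eighth = 3.
Altogether 12 + 24 + 8 + 3 = 47 sixteenth notes.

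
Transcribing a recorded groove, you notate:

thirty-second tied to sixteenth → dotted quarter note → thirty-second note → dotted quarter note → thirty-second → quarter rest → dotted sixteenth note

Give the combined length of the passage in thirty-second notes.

40

Each duration in thirty-second notes: thirty-second tied to sixteenth (thirty-second + sixteenth) = 3; dotted quarter note = 12; thirty-second note = 1; dotted quarter note = 12; thirty-second = 1; quarter rest = 8; dotted sixteenth note = 3.
Sum: 3 + 12 + 1 + 12 + 1 + 8 + 3 = 40 thirty-second notes.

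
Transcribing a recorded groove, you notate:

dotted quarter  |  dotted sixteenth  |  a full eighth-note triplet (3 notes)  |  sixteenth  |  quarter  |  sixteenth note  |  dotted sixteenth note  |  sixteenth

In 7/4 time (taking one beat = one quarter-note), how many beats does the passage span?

5

One quarter-note beat = 8 thirty-second notes.
In thirty-second notes: dotted quarter = 12; dotted sixteenth = 3; a full eighth-note triplet (3 notes) (three triplet eighths span one quarter) = 8; sixteenth = 2; quarter = 8; sixteenth note = 2; dotted sixteenth note = 3; sixteenth = 2.
Total: 12 + 3 + 8 + 2 + 8 + 2 + 3 + 2 = 40.
40 ÷ 8 = 5 beats.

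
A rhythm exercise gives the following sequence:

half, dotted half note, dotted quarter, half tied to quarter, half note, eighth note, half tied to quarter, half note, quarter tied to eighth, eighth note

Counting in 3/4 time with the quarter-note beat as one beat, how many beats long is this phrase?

19

One quarter-note beat = 2 eighth notes.
Express everything in eighth notes: half = 4; dotted half note = 6; dotted quarter = 3; half tied to quarter (half + quarter) = 6; half note = 4; eighth note = 1; half tied to quarter (half + quarter) = 6; half note = 4; quarter tied to eighth (quarter + eighth) = 3; eighth note = 1.
Sum: 4 + 6 + 3 + 6 + 4 + 1 + 6 + 4 + 3 + 1 = 38.
38 ÷ 2 = 19 beats.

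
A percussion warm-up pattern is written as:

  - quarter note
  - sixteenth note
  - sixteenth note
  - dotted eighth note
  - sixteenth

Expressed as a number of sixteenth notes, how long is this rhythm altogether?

Convert each value to sixteenth notes: quarter note = 4; sixteenth note = 1; sixteenth note = 1; dotted eighth note = 3; sixteenth = 1.
Adding: 4 + 1 + 1 + 3 + 1 = 10 sixteenth notes.

10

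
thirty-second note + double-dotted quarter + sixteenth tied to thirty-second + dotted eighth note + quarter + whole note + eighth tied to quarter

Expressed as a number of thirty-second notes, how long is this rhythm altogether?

76

Express everything in thirty-second notes: thirty-second note = 1; double-dotted quarter = 14; sixteenth tied to thirty-second (sixteenth + thirty-second) = 3; dotted eighth note = 6; quarter = 8; whole note = 32; eighth tied to quarter (eighth + quarter) = 12.
Altogether 1 + 14 + 3 + 6 + 8 + 32 + 12 = 76 thirty-second notes.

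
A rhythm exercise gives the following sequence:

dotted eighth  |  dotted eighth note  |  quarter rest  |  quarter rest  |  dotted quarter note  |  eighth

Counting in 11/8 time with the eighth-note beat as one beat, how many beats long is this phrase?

11

One eighth-note beat = 2 sixteenth notes.
Convert each value to sixteenth notes: dotted eighth = 3; dotted eighth note = 3; quarter rest = 4; quarter rest = 4; dotted quarter note = 6; eighth = 2.
Adding: 3 + 3 + 4 + 4 + 6 + 2 = 22.
22 ÷ 2 = 11 beats.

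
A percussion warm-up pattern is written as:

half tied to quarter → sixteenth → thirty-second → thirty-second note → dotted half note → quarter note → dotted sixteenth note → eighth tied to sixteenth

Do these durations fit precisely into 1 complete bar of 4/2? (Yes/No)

One bar of 4/2 = 64 thirty-second notes.
In thirty-second notes: half tied to quarter (half + quarter) = 24; sixteenth = 2; thirty-second = 1; thirty-second note = 1; dotted half note = 24; quarter note = 8; dotted sixteenth note = 3; eighth tied to sixteenth (eighth + sixteenth) = 6.
Sum: 24 + 2 + 1 + 1 + 24 + 8 + 3 + 6 = 69.
69 exceeds 64, so the answer is No.

No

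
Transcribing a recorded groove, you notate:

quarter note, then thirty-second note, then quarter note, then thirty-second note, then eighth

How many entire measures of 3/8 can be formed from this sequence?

1

One bar of 3/8 = 12 thirty-second notes.
Express everything in thirty-second notes: quarter note = 8; thirty-second note = 1; quarter note = 8; thirty-second note = 1; eighth = 4.
Adding: 8 + 1 + 8 + 1 + 4 = 22.
22 ÷ 12 = 1 complete bar with 10 left over.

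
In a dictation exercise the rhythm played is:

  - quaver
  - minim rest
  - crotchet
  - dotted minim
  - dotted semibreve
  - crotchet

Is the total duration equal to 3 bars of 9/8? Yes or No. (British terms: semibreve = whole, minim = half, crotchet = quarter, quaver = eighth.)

One bar of 9/8 = 9 eighth notes, so 3 bars = 27.
Working in eighth notes: quaver = 1; minim rest = 4; crotchet = 2; dotted minim = 6; dotted semibreve = 12; crotchet = 2.
Adding: 1 + 4 + 2 + 6 + 12 + 2 = 27.
27 equals 27, so the answer is Yes.

Yes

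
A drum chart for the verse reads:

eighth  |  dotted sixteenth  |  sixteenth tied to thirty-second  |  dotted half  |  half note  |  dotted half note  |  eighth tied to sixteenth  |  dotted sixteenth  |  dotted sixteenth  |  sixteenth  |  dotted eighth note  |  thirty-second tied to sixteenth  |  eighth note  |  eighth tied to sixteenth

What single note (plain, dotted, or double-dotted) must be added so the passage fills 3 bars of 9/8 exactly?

3 bars of 9/8 = 108 thirty-second notes.
Working in thirty-second notes: eighth = 4; dotted sixteenth = 3; sixteenth tied to thirty-second (sixteenth + thirty-second) = 3; dotted half = 24; half note = 16; dotted half note = 24; eighth tied to sixteenth (eighth + sixteenth) = 6; dotted sixteenth = 3; dotted sixteenth = 3; sixteenth = 2; dotted eighth note = 6; thirty-second tied to sixteenth (thirty-second + sixteenth) = 3; eighth note = 4; eighth tied to sixteenth (eighth + sixteenth) = 6.
Sum: 4 + 3 + 3 + 24 + 16 + 24 + 6 + 3 + 3 + 2 + 6 + 3 + 4 + 6 = 107.
Remaining: 108 − 107 = 1 thirty-second note, which is a thirty-second note.

thirty-second note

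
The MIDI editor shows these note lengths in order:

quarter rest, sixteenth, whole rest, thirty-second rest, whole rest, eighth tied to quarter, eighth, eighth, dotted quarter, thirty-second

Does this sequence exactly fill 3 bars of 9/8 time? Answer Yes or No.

Yes

One bar of 9/8 = 36 thirty-second notes, so 3 bars = 108.
Express everything in thirty-second notes: quarter rest = 8; sixteenth = 2; whole rest = 32; thirty-second rest = 1; whole rest = 32; eighth tied to quarter (eighth + quarter) = 12; eighth = 4; eighth = 4; dotted quarter = 12; thirty-second = 1.
Adding: 8 + 2 + 32 + 1 + 32 + 12 + 4 + 4 + 12 + 1 = 108.
108 equals 108, so the answer is Yes.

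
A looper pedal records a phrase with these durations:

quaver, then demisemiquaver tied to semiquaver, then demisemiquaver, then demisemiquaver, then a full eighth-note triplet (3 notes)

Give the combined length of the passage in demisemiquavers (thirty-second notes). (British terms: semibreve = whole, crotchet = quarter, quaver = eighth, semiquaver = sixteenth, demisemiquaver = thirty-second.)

17

Working in thirty-second notes: quaver = 4; demisemiquaver tied to semiquaver (demisemiquaver + semiquaver) = 3; demisemiquaver = 1; demisemiquaver = 1; a full eighth-note triplet (3 notes) (three triplet eighths span one quarter) = 8.
Total: 4 + 3 + 1 + 1 + 8 = 17 thirty-second notes.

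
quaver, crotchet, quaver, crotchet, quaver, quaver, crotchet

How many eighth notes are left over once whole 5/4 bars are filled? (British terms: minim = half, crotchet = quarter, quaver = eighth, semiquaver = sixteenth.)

0

One bar of 5/4 = 10 eighth notes.
In eighth notes: quaver = 1; crotchet = 2; quaver = 1; crotchet = 2; quaver = 1; quaver = 1; crotchet = 2.
Adding: 1 + 2 + 1 + 2 + 1 + 1 + 2 = 10.
10 ÷ 10 = 1 complete bar with 0 eighth notes remaining.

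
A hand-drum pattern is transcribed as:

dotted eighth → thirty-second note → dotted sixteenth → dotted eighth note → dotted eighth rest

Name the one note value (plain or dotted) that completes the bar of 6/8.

The bar of 6/8 = 24 thirty-second notes.
Express everything in thirty-second notes: dotted eighth = 6; thirty-second note = 1; dotted sixteenth = 3; dotted eighth note = 6; dotted eighth rest = 6.
Sum: 6 + 1 + 3 + 6 + 6 = 22.
Remaining: 24 − 22 = 2 thirty-second notes, which is a sixteenth note.

sixteenth note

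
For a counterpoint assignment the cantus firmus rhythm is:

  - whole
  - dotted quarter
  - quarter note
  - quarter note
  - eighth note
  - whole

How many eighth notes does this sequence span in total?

24

Convert each value to eighth notes: whole = 8; dotted quarter = 3; quarter note = 2; quarter note = 2; eighth note = 1; whole = 8.
Sum: 8 + 3 + 2 + 2 + 1 + 8 = 24 eighth notes.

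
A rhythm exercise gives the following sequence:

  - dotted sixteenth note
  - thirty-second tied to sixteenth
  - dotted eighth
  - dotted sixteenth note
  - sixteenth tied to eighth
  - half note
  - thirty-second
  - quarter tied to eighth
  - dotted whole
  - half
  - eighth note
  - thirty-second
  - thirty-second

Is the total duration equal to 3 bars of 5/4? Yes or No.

Yes

One bar of 5/4 = 40 thirty-second notes, so 3 bars = 120.
Each duration in thirty-second notes: dotted sixteenth note = 3; thirty-second tied to sixteenth (thirty-second + sixteenth) = 3; dotted eighth = 6; dotted sixteenth note = 3; sixteenth tied to eighth (sixteenth + eighth) = 6; half note = 16; thirty-second = 1; quarter tied to eighth (quarter + eighth) = 12; dotted whole = 48; half = 16; eighth note = 4; thirty-second = 1; thirty-second = 1.
Altogether 3 + 3 + 6 + 3 + 6 + 16 + 1 + 12 + 48 + 16 + 4 + 1 + 1 = 120.
120 equals 120, so the answer is Yes.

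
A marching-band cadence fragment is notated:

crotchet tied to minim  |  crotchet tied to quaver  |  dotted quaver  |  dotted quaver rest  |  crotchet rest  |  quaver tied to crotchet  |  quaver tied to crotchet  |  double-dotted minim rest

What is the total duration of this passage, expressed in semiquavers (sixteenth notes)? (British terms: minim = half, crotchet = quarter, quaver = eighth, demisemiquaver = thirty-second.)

Express everything in sixteenth notes: crotchet tied to minim (crotchet + minim) = 12; crotchet tied to quaver (crotchet + quaver) = 6; dotted quaver = 3; dotted quaver rest = 3; crotchet rest = 4; quaver tied to crotchet (quaver + crotchet) = 6; quaver tied to crotchet (quaver + crotchet) = 6; double-dotted minim rest = 14.
Sum: 12 + 6 + 3 + 3 + 4 + 6 + 6 + 14 = 54 sixteenth notes.

54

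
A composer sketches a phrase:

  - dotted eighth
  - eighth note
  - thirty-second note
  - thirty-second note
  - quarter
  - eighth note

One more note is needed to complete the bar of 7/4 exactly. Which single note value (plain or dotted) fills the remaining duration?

whole note

The bar of 7/4 = 56 thirty-second notes.
Convert each value to thirty-second notes: dotted eighth = 6; eighth note = 4; thirty-second note = 1; thirty-second note = 1; quarter = 8; eighth note = 4.
Altogether 6 + 4 + 1 + 1 + 8 + 4 = 24.
Remaining: 56 − 24 = 32 thirty-second notes, which is a whole note.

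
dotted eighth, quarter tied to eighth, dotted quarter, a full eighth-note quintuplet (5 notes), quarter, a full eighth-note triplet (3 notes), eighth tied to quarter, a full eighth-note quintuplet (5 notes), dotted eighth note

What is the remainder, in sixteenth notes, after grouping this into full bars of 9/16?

3

One bar of 9/16 = 9 sixteenth notes.
Each duration in sixteenth notes: dotted eighth = 3; quarter tied to eighth (quarter + eighth) = 6; dotted quarter = 6; a full eighth-note quintuplet (5 notes) (five quintuplet eighths span one half) = 8; quarter = 4; a full eighth-note triplet (3 notes) (three triplet eighths span one quarter) = 4; eighth tied to quarter (eighth + quarter) = 6; a full eighth-note quintuplet (5 notes) (five quintuplet eighths span one half) = 8; dotted eighth note = 3.
Sum: 3 + 6 + 6 + 8 + 4 + 4 + 6 + 8 + 3 = 48.
48 ÷ 9 = 5 complete bars with 3 sixteenth notes remaining.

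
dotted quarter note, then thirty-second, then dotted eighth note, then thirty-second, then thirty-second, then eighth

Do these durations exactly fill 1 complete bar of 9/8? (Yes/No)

No

One bar of 9/8 = 36 thirty-second notes.
Express everything in thirty-second notes: dotted quarter note = 12; thirty-second = 1; dotted eighth note = 6; thirty-second = 1; thirty-second = 1; eighth = 4.
Sum: 12 + 1 + 6 + 1 + 1 + 4 = 25.
25 falls short of 36, so the answer is No.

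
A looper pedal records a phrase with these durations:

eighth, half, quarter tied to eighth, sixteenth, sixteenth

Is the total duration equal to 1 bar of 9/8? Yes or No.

Yes

One bar of 9/8 = 18 sixteenth notes.
Express everything in sixteenth notes: eighth = 2; half = 8; quarter tied to eighth (quarter + eighth) = 6; sixteenth = 1; sixteenth = 1.
Adding: 2 + 8 + 6 + 1 + 1 = 18.
18 equals 18, so the answer is Yes.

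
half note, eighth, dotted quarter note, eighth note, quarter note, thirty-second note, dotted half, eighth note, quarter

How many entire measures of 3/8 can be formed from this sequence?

One bar of 3/8 = 12 thirty-second notes.
Convert each value to thirty-second notes: half note = 16; eighth = 4; dotted quarter note = 12; eighth note = 4; quarter note = 8; thirty-second note = 1; dotted half = 24; eighth note = 4; quarter = 8.
Sum: 16 + 4 + 12 + 4 + 8 + 1 + 24 + 4 + 8 = 81.
81 ÷ 12 = 6 complete bars with 9 left over.

6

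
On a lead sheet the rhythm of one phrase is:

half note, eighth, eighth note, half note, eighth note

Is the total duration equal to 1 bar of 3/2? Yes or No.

One bar of 3/2 = 12 eighth notes.
Each duration in eighth notes: half note = 4; eighth = 1; eighth note = 1; half note = 4; eighth note = 1.
Sum: 4 + 1 + 1 + 4 + 1 = 11.
11 falls short of 12, so the answer is No.

No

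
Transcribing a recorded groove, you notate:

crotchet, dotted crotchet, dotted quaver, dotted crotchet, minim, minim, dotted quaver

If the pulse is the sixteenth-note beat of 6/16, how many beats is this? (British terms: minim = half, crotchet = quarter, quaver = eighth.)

38

One sixteenth-note beat = 2 thirty-second notes.
In thirty-second notes: crotchet = 8; dotted crotchet = 12; dotted quaver = 6; dotted crotchet = 12; minim = 16; minim = 16; dotted quaver = 6.
Sum: 8 + 12 + 6 + 12 + 16 + 16 + 6 = 76.
76 ÷ 2 = 38 beats.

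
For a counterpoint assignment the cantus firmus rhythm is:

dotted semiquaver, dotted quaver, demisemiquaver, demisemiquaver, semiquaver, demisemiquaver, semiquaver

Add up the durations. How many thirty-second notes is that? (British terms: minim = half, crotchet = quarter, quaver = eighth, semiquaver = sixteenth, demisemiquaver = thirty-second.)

Each duration in thirty-second notes: dotted semiquaver = 3; dotted quaver = 6; demisemiquaver = 1; demisemiquaver = 1; semiquaver = 2; demisemiquaver = 1; semiquaver = 2.
Total: 3 + 6 + 1 + 1 + 2 + 1 + 2 = 16 thirty-second notes.

16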